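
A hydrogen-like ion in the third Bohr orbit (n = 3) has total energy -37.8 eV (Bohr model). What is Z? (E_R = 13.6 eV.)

5

E_n = −E_R Z²/n² ⇒ Z² = −E_n n²/E_R = 37.8 × 3² / 13.6 ≈ 25.01
Z = 5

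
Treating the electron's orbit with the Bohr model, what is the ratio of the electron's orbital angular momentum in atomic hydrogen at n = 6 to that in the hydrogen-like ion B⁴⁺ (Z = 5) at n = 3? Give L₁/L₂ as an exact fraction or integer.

L = nℏ is independent of Z.
L₁/L₂ = n₁/n₂ = 6/3 = 2

2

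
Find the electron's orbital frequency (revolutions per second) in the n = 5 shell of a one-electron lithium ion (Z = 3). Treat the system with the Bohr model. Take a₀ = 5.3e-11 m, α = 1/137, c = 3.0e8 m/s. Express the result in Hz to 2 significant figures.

4.7e14 Hz

r = n²a₀/Z = 4.4e-10 m, v = Zαc/n = 1.3e6 m/s
f = v/(2πr) = 4.7e14 Hz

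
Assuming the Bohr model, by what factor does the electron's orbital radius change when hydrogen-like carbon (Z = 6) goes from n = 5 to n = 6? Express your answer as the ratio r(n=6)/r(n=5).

36/25

r ∝ Z^-1 · n^2; with Z fixed, r ∝ n^2.
r(n=6)/r(n=5) = (6/5)^2 = 36/25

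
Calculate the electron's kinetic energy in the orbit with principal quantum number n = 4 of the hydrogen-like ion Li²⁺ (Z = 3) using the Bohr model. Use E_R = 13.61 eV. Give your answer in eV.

For a Coulomb orbit the virial theorem gives K = −E_n.
E_n = −E_R·Z²/n², so K = E_R·Z²/n² = 13.61 × 3²/4² = 7.656 eV

7.656 eV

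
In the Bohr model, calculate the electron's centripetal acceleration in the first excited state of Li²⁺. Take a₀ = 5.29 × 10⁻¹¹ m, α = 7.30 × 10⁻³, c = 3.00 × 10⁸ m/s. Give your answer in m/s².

1.53 × 10²³ m/s²

r = n²a₀/Z = 7.05 × 10⁻¹¹ m, v = Zαc/n = 3.29 × 10⁶ m/s
a = v²/r = (3.29 × 10⁶)² / 7.05 × 10⁻¹¹ = 1.53 × 10²³ m/s²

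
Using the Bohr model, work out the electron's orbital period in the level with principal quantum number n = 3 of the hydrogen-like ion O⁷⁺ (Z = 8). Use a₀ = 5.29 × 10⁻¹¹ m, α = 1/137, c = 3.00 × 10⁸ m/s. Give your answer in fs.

0.0640 fs

r = n²a₀/Z = 3²·5.29 × 10⁻¹¹/8 = 5.95 × 10⁻¹¹ m
v = Zαc/n = 8·0.00730·3.00 × 10⁸/3 = 5.84 × 10⁶ m/s
T = 2πr/v = 6.40 × 10⁻¹⁷ s = 0.0640 fs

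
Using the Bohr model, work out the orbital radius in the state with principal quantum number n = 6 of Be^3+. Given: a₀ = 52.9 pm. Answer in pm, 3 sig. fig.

476 pm

r_n = n²a₀/Z = 6² × 52.9 / 4
    = 36 × 52.9 / 4 = 476 pm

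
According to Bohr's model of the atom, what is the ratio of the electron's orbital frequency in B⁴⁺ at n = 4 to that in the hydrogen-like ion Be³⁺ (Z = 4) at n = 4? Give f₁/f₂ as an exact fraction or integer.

25/16

f ∝ Z^2 · n^-3
f₁/f₂ = (5/4)^2 · (4/4)^-3 = 25/16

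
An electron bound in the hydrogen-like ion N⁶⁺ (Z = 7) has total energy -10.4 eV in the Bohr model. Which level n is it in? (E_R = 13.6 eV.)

E_n = −E_R Z²/n² ⇒ n² = E_R Z²/(−E_n) = 13.6 × 7² / 10.4 ≈ 64.08
n = 8

8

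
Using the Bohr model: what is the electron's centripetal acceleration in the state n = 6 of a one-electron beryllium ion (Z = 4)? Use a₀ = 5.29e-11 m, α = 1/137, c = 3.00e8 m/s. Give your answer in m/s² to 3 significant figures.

r = n²a₀/Z = 4.76e-10 m, v = Zαc/n = 1.46e6 m/s
a = v²/r = (1.46e6)² / 4.76e-10 = 4.48e21 m/s²

4.48e21 m/s²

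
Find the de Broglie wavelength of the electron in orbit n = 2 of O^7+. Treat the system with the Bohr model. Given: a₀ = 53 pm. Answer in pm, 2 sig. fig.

83 pm

The Bohr quantisation condition is nλ = 2πr_n.
r_n = n²a₀/Z = 26 pm
λ = 2πr_n/n = 2π·26/2 = 83 pm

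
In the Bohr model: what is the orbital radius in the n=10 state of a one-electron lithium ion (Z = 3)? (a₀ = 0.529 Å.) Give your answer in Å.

r_n = n²a₀/Z = 10² × 0.529 / 3
    = 100 × 0.529 / 3 = 17.6 Å

17.6 Å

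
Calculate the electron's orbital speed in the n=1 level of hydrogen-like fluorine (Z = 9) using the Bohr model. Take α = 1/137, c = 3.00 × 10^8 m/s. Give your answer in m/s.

1.97 × 10^7 m/s

v_n = Zαc/n = 9 × 0.00730 × 3.00 × 10^8 / 1
    = 1.97 × 10^7 m/s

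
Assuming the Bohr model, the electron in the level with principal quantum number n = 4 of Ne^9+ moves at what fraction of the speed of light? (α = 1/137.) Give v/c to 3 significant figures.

v_n = Zαc/n, so v/c = Zα/n = 10 × 0.00730 / 4 = 0.0182

0.0182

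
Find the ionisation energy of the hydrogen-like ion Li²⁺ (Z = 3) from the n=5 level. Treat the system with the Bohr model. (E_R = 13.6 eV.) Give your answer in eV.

E_n = −E_R·Z²/n² = −13.6 × 3²/5² eV = -4.90 eV
Ionisation energy = −E_n = 4.90 eV

4.90 eV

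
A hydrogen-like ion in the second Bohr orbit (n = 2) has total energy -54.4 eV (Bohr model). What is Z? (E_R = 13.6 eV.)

E_n = −E_R Z²/n² ⇒ Z² = −E_n n²/E_R = 54.4 × 2² / 13.6 ≈ 16.00
Z = 4

4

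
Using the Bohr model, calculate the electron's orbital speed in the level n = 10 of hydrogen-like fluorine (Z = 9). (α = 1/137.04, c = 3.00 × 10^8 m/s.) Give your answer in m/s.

1.97 × 10^6 m/s

v_n = Zαc/n = 9 × 0.00730 × 3.00 × 10^8 / 10
    = 1.97 × 10^6 m/s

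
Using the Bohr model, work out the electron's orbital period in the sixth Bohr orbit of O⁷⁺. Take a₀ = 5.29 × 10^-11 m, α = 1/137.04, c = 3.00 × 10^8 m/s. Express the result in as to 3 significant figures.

512 as

r = n²a₀/Z = 6²·5.29 × 10^-11/8 = 2.38 × 10^-10 m
v = Zαc/n = 8·0.00730·3.00 × 10^8/6 = 2.92 × 10^6 m/s
T = 2πr/v = 5.12 × 10^-16 s = 512 as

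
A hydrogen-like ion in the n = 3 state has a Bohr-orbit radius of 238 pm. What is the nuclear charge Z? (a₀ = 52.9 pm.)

2

r_n = n²a₀/Z ⇒ Z = n²a₀/r = 3² × 52.9 / 238 ≈ 2.00
Z = 2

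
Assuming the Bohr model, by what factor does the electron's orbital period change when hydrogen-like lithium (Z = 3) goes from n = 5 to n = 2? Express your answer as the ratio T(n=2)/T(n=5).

8/125

T ∝ Z^-2 · n^3; with Z fixed, T ∝ n^3.
T(n=2)/T(n=5) = (2/5)^3 = 8/125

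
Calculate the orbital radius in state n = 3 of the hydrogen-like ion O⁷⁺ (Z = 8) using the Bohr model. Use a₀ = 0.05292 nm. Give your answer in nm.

r_n = n²a₀/Z = 3² × 0.05292 / 8
    = 9 × 0.05292 / 8 = 0.05954 nm

0.05954 nm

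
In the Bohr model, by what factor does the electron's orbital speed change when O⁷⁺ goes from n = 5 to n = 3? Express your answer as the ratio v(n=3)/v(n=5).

5/3

v ∝ Z^1 · n^-1; with Z fixed, v ∝ n^-1.
v(n=3)/v(n=5) = (3/5)^-1 = 5/3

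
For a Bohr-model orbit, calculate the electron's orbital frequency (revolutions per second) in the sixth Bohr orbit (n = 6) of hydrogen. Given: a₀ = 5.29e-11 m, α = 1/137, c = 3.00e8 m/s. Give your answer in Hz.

3.05e13 Hz

r = n²a₀/Z = 1.90e-9 m, v = Zαc/n = 3.65e5 m/s
f = v/(2πr) = 3.05e13 Hz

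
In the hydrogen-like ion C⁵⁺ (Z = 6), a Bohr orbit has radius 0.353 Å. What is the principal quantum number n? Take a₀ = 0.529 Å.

2

r_n = n²a₀/Z ⇒ n² = rZ/a₀ = 0.353 × 6 / 0.529 ≈ 4.00
n = 2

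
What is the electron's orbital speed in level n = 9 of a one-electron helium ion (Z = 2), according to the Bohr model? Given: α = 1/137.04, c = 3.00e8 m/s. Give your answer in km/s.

486 km/s

v_n = Zαc/n = 2 × 0.00730 × 3.00e8 / 9
    = 486 km/s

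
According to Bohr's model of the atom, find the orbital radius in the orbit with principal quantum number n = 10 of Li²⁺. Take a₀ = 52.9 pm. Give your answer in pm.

r_n = n²a₀/Z = 10² × 52.9 / 3
    = 100 × 52.9 / 3 = 1760 pm

1760 pm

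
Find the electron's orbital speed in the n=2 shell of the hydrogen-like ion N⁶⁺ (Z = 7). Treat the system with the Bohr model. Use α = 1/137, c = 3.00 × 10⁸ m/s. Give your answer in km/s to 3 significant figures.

v_n = Zαc/n = 7 × 0.00730 × 3.00 × 10⁸ / 2
    = 7660 km/s

7660 km/s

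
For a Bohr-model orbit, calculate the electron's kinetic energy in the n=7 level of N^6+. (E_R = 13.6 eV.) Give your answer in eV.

13.6 eV

For a Coulomb orbit the virial theorem gives K = −E_n.
E_n = −E_R·Z²/n², so K = E_R·Z²/n² = 13.6 × 7²/7² = 13.6 eV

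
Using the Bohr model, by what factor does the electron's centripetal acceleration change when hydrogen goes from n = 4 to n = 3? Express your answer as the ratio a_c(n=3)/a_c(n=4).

a_c ∝ Z^3 · n^-4; with Z fixed, a_c ∝ n^-4.
a_c(n=3)/a_c(n=4) = (3/4)^-4 = 256/81

256/81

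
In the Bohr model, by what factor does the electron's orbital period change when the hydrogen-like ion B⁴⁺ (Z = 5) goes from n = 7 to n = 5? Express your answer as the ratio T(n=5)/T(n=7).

125/343

T ∝ Z^-2 · n^3; with Z fixed, T ∝ n^3.
T(n=5)/T(n=7) = (5/7)^3 = 125/343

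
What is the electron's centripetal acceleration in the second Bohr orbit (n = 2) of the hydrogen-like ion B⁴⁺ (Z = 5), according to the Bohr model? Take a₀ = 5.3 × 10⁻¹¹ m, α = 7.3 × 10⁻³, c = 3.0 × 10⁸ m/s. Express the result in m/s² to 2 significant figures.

r = n²a₀/Z = 4.2 × 10⁻¹¹ m, v = Zαc/n = 5.5 × 10⁶ m/s
a = v²/r = (5.5 × 10⁶)² / 4.2 × 10⁻¹¹ = 7.1 × 10²³ m/s²

7.1 × 10²³ m/s²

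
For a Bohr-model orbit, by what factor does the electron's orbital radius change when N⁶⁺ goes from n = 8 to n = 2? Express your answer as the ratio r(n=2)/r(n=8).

1/16

r ∝ Z^-1 · n^2; with Z fixed, r ∝ n^2.
r(n=2)/r(n=8) = (2/8)^2 = 1/16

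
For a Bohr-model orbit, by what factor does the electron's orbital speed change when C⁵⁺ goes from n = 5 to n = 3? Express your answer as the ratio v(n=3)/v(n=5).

v ∝ Z^1 · n^-1; with Z fixed, v ∝ n^-1.
v(n=3)/v(n=5) = (3/5)^-1 = 5/3

5/3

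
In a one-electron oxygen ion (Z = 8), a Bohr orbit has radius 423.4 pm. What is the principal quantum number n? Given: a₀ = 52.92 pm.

r_n = n²a₀/Z ⇒ n² = rZ/a₀ = 423.4 × 8 / 52.92 ≈ 64.01
n = 8

8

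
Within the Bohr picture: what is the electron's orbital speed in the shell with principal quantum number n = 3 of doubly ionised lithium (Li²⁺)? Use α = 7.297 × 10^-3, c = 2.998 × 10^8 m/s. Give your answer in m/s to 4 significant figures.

2.188 × 10^6 m/s

v_n = Zαc/n = 3 × 0.007297 × 2.998 × 10^8 / 3
    = 2.188 × 10^6 m/s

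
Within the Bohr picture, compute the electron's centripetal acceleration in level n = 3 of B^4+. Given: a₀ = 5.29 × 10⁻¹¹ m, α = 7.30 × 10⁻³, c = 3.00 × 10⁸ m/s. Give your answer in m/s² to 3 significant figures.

r = n²a₀/Z = 9.52 × 10⁻¹¹ m, v = Zαc/n = 3.65 × 10⁶ m/s
a = v²/r = (3.65 × 10⁶)² / 9.52 × 10⁻¹¹ = 1.40 × 10²³ m/s²

1.40 × 10²³ m/s²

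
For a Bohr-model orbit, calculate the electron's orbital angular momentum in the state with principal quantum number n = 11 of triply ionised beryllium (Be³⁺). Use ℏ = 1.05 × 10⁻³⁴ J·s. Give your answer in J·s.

1.16 × 10⁻³³ J·s

L_n = nℏ = 11 × 1.05 × 10⁻³⁴ = 1.16 × 10⁻³³ J·s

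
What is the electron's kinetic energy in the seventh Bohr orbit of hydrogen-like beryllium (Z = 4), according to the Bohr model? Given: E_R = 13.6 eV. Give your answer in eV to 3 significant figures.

4.44 eV

For a Coulomb orbit the virial theorem gives K = −E_n.
E_n = −E_R·Z²/n², so K = E_R·Z²/n² = 13.6 × 4²/7² = 4.44 eV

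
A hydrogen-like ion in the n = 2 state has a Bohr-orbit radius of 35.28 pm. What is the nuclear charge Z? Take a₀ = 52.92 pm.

r_n = n²a₀/Z ⇒ Z = n²a₀/r = 2² × 52.92 / 35.28 ≈ 6.00
Z = 6

6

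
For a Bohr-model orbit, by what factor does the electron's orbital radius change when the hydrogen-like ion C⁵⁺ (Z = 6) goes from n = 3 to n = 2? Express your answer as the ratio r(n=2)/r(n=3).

4/9

r ∝ Z^-1 · n^2; with Z fixed, r ∝ n^2.
r(n=2)/r(n=3) = (2/3)^2 = 4/9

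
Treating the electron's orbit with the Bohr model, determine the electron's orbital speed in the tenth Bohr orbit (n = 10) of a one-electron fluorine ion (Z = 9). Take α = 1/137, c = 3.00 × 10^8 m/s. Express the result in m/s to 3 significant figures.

1.97 × 10^6 m/s

v_n = Zαc/n = 9 × 0.00730 × 3.00 × 10^8 / 10
    = 1.97 × 10^6 m/s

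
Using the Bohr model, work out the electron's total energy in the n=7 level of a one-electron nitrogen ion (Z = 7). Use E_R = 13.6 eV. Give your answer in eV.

E_n = −E_R·Z²/n² = −13.6 × 7²/7² = -13.6 eV

-13.6 eV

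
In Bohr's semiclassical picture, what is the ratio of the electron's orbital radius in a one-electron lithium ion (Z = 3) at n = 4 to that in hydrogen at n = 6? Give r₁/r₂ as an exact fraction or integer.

r ∝ Z^-1 · n^2
r₁/r₂ = (3/1)^-1 · (4/6)^2 = 4/27

4/27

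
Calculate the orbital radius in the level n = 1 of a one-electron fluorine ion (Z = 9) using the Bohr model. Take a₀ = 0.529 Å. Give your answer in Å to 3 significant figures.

r_n = n²a₀/Z = 1² × 0.529 / 9
    = 1 × 0.529 / 9 = 0.0588 Å

0.0588 Å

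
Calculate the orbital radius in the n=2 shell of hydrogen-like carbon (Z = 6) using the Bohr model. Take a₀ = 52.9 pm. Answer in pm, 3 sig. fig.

35.3 pm

r_n = n²a₀/Z = 2² × 52.9 / 6
    = 4 × 52.9 / 6 = 35.3 pm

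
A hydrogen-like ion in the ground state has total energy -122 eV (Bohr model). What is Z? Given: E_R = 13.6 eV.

E_n = −E_R Z²/n² ⇒ Z² = −E_n n²/E_R = 122 × 1² / 13.6 ≈ 8.97
Z = 3

3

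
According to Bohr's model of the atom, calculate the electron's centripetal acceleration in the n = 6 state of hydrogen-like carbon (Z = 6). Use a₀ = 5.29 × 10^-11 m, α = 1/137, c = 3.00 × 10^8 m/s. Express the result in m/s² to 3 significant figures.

1.51 × 10^22 m/s²

r = n²a₀/Z = 3.17 × 10^-10 m, v = Zαc/n = 2.19 × 10^6 m/s
a = v²/r = (2.19 × 10^6)² / 3.17 × 10^-10 = 1.51 × 10^22 m/s²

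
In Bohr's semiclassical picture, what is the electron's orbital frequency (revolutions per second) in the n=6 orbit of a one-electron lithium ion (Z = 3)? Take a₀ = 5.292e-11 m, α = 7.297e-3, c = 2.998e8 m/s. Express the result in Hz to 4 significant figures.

r = n²a₀/Z = 6.350e-10 m, v = Zαc/n = 1.094e6 m/s
f = v/(2πr) = 2.741e14 Hz

2.741e14 Hz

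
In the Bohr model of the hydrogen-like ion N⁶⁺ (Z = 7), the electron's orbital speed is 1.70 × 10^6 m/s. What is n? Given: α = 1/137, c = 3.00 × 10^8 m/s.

9

v_n = Zαc/n ⇒ n = Zαc/v = 7 × 0.00730 × 3.00 × 10^8 / 1.70 × 10^6 ≈ 9.02
n = 9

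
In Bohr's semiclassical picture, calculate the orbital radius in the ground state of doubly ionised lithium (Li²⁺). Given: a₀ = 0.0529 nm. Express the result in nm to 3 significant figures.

r_n = n²a₀/Z = 1² × 0.0529 / 3
    = 1 × 0.0529 / 3 = 0.0176 nm

0.0176 nm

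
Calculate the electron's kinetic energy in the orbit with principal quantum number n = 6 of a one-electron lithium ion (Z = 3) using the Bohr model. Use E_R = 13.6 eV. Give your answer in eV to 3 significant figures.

3.40 eV

For a Coulomb orbit the virial theorem gives K = −E_n.
E_n = −E_R·Z²/n², so K = E_R·Z²/n² = 13.6 × 3²/6² = 3.40 eV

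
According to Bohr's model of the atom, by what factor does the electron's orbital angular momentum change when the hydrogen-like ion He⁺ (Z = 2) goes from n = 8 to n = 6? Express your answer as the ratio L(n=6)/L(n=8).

3/4

L = nℏ depends only on n, so L ∝ n.
L(n=6)/L(n=8) = (6/8)^1 = 3/4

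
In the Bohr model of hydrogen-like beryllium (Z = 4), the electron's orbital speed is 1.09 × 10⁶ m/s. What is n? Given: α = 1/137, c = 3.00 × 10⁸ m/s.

v_n = Zαc/n ⇒ n = Zαc/v = 4 × 0.00730 × 3.00 × 10⁸ / 1.09 × 10⁶ ≈ 8.04
n = 8

8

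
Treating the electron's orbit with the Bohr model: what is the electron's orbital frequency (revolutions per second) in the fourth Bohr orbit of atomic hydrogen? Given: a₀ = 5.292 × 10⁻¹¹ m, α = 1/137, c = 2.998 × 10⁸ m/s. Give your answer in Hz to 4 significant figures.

1.028 × 10¹⁴ Hz

r = n²a₀/Z = 8.467 × 10⁻¹⁰ m, v = Zαc/n = 5.471 × 10⁵ m/s
f = v/(2πr) = 1.028 × 10¹⁴ Hz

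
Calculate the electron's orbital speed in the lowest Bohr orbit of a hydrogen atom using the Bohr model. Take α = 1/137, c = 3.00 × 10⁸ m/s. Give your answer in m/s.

2.19 × 10⁶ m/s

v_n = Zαc/n = 1 × 0.00730 × 3.00 × 10⁸ / 1
    = 2.19 × 10⁶ m/s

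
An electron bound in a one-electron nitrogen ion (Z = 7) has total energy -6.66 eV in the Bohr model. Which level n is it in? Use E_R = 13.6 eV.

10

E_n = −E_R Z²/n² ⇒ n² = E_R Z²/(−E_n) = 13.6 × 7² / 6.66 ≈ 100.06
n = 10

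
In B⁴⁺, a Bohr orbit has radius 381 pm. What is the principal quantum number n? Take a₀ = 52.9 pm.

6

r_n = n²a₀/Z ⇒ n² = rZ/a₀ = 381 × 5 / 52.9 ≈ 36.01
n = 6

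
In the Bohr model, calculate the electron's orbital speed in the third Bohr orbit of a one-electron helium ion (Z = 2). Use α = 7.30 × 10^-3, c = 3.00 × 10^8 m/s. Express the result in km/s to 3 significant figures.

v_n = Zαc/n = 2 × 0.00730 × 3.00 × 10^8 / 3
    = 1460 km/s

1460 km/s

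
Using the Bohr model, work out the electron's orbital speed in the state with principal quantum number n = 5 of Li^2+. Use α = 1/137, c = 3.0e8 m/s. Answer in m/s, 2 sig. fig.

v_n = Zαc/n = 3 × 0.0073 × 3.0e8 / 5
    = 1.3e6 m/s

1.3e6 m/s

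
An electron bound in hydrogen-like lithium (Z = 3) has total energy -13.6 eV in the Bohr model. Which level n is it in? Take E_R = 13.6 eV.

E_n = −E_R Z²/n² ⇒ n² = E_R Z²/(−E_n) = 13.6 × 3² / 13.6 ≈ 9.00
n = 3

3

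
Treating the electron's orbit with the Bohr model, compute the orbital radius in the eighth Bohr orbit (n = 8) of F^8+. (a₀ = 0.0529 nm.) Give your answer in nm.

r_n = n²a₀/Z = 8² × 0.0529 / 9
    = 64 × 0.0529 / 9 = 0.376 nm

0.376 nm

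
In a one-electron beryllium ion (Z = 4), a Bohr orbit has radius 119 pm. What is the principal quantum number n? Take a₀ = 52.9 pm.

3

r_n = n²a₀/Z ⇒ n² = rZ/a₀ = 119 × 4 / 52.9 ≈ 9.00
n = 3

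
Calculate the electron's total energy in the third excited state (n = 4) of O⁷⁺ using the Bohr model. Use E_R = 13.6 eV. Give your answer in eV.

E_n = −E_R·Z²/n² = −13.6 × 8²/4² = -54.4 eV

-54.4 eV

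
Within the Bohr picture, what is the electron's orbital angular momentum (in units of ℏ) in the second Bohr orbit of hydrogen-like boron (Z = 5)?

2

L_n = nℏ, so L/ℏ = n = 2.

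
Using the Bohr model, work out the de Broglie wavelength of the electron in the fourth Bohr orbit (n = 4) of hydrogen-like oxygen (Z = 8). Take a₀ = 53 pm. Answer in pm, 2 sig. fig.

The Bohr quantisation condition is nλ = 2πr_n.
r_n = n²a₀/Z = 110 pm
λ = 2πr_n/n = 2π·110/4 = 170 pm

170 pm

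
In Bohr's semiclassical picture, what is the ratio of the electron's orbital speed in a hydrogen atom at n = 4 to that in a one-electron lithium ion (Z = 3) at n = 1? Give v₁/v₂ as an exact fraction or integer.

1/12

v ∝ Z^1 · n^-1
v₁/v₂ = (1/3)^1 · (4/1)^-1 = 1/12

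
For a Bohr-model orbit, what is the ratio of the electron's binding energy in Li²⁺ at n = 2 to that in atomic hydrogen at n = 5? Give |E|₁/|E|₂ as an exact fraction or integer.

|E| ∝ Z^2 · n^-2
|E|₁/|E|₂ = (3/1)^2 · (2/5)^-2 = 225/4

225/4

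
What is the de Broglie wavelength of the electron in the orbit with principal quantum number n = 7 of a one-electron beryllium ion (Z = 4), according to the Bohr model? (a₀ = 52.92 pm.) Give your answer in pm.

581.9 pm

The Bohr quantisation condition is nλ = 2πr_n.
r_n = n²a₀/Z = 648.3 pm
λ = 2πr_n/n = 2π·648.3/7 = 581.9 pm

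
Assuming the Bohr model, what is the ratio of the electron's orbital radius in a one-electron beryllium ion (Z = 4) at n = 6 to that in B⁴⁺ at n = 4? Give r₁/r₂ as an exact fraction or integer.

r ∝ Z^-1 · n^2
r₁/r₂ = (4/5)^-1 · (6/4)^2 = 45/16

45/16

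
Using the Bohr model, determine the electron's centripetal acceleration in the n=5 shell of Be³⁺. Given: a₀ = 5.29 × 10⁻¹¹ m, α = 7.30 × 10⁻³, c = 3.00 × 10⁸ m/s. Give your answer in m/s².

r = n²a₀/Z = 3.31 × 10⁻¹⁰ m, v = Zαc/n = 1.75 × 10⁶ m/s
a = v²/r = (1.75 × 10⁶)² / 3.31 × 10⁻¹⁰ = 9.28 × 10²¹ m/s²

9.28 × 10²¹ m/s²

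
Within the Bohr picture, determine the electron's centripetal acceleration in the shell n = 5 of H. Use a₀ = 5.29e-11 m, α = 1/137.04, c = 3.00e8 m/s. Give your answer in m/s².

1.45e20 m/s²

r = n²a₀/Z = 1.32e-9 m, v = Zαc/n = 4.38e5 m/s
a = v²/r = (4.38e5)² / 1.32e-9 = 1.45e20 m/s²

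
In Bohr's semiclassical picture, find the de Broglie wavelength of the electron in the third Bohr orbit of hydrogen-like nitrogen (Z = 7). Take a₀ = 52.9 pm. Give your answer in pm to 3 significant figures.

142 pm

The Bohr quantisation condition is nλ = 2πr_n.
r_n = n²a₀/Z = 68.0 pm
λ = 2πr_n/n = 2π·68.0/3 = 142 pm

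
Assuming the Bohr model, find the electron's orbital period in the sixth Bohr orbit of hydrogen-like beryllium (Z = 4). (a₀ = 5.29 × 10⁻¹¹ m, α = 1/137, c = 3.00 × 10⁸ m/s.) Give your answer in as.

2050 as

r = n²a₀/Z = 6²·5.29 × 10⁻¹¹/4 = 4.76 × 10⁻¹⁰ m
v = Zαc/n = 4·0.00730·3.00 × 10⁸/6 = 1.46 × 10⁶ m/s
T = 2πr/v = 2.05 × 10⁻¹⁵ s = 2050 as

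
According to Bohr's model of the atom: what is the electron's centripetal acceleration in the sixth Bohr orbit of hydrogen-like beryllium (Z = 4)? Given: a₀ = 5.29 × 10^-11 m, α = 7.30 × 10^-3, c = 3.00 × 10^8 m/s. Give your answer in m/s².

r = n²a₀/Z = 4.76 × 10^-10 m, v = Zαc/n = 1.46 × 10^6 m/s
a = v²/r = (1.46 × 10^6)² / 4.76 × 10^-10 = 4.48 × 10^21 m/s²

4.48 × 10^21 m/s²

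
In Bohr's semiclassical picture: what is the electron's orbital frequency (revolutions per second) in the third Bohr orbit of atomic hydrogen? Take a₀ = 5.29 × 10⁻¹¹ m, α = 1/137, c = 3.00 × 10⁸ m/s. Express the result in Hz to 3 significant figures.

2.44 × 10¹⁴ Hz

r = n²a₀/Z = 4.76 × 10⁻¹⁰ m, v = Zαc/n = 7.30 × 10⁵ m/s
f = v/(2πr) = 2.44 × 10¹⁴ Hz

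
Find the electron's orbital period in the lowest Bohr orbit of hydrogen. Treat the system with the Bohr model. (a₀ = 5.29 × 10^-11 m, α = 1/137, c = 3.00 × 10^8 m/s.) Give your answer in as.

r = n²a₀/Z = 1²·5.29 × 10^-11/1 = 5.29 × 10^-11 m
v = Zαc/n = 1·0.00730·3.00 × 10^8/1 = 2.19 × 10^6 m/s
T = 2πr/v = 1.52 × 10^-16 s = 152 as

152 as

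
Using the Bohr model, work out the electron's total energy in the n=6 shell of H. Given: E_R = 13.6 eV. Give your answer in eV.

-0.378 eV

E_n = −E_R·Z²/n² = −13.6 × 1²/6² = -0.378 eV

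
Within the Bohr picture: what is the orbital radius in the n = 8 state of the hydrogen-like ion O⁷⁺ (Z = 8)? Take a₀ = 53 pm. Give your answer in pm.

420 pm

r_n = n²a₀/Z = 8² × 53 / 8
    = 64 × 53 / 8 = 420 pm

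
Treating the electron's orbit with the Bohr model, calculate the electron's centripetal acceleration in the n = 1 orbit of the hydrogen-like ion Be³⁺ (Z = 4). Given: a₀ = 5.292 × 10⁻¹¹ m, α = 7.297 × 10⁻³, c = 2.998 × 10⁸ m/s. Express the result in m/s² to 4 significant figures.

r = n²a₀/Z = 1.323 × 10⁻¹¹ m, v = Zαc/n = 8.751 × 10⁶ m/s
a = v²/r = (8.751 × 10⁶)² / 1.323 × 10⁻¹¹ = 5.788 × 10²⁴ m/s²

5.788 × 10²⁴ m/s²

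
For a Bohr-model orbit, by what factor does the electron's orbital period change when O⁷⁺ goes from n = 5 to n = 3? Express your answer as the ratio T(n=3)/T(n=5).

27/125

T ∝ Z^-2 · n^3; with Z fixed, T ∝ n^3.
T(n=3)/T(n=5) = (3/5)^3 = 27/125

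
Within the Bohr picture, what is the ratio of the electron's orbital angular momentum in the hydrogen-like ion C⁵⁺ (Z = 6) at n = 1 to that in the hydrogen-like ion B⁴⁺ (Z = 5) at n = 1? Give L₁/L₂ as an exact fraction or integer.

1

L = nℏ is independent of Z.
L₁/L₂ = n₁/n₂ = 1/1 = 1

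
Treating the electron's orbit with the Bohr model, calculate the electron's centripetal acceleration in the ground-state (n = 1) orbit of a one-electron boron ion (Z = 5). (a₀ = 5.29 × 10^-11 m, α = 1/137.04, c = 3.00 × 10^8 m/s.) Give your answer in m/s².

r = n²a₀/Z = 1.06 × 10^-11 m, v = Zαc/n = 1.09 × 10^7 m/s
a = v²/r = (1.09 × 10^7)² / 1.06 × 10^-11 = 1.13 × 10^25 m/s²

1.13 × 10^25 m/s²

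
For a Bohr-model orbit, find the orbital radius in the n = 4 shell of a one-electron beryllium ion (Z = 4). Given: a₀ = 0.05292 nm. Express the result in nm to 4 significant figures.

r_n = n²a₀/Z = 4² × 0.05292 / 4
    = 16 × 0.05292 / 4 = 0.2117 nm

0.2117 nm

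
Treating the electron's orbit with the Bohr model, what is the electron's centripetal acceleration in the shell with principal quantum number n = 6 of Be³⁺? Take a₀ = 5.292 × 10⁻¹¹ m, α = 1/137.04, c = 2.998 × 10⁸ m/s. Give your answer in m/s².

r = n²a₀/Z = 4.763 × 10⁻¹⁰ m, v = Zαc/n = 1.458 × 10⁶ m/s
a = v²/r = (1.458 × 10⁶)² / 4.763 × 10⁻¹⁰ = 4.466 × 10²¹ m/s²

4.466 × 10²¹ m/s²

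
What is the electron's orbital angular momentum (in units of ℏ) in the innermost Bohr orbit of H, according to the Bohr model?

1

L_n = nℏ, so L/ℏ = n = 1.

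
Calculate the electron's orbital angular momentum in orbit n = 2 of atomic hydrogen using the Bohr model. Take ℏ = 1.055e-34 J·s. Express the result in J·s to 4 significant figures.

2.110e-34 J·s

L_n = nℏ = 2 × 1.055e-34 = 2.110e-34 J·s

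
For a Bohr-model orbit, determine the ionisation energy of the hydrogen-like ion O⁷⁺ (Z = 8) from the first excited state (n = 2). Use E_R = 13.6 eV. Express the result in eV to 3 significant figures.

E_n = −E_R·Z²/n² = −13.6 × 8²/2² eV = -218 eV
Ionisation energy = −E_n = 218 eV

218 eV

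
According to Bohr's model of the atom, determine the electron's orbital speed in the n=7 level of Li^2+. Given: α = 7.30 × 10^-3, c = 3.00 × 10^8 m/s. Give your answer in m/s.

9.39 × 10^5 m/s

v_n = Zαc/n = 3 × 0.00730 × 3.00 × 10^8 / 7
    = 9.39 × 10^5 m/s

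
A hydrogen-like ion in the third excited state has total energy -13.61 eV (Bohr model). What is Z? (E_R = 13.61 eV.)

4

E_n = −E_R Z²/n² ⇒ Z² = −E_n n²/E_R = 13.61 × 4² / 13.61 ≈ 16.00
Z = 4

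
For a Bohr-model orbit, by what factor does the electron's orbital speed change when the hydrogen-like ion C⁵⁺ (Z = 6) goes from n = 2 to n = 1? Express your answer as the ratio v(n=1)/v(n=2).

2

v ∝ Z^1 · n^-1; with Z fixed, v ∝ n^-1.
v(n=1)/v(n=2) = (1/2)^-1 = 2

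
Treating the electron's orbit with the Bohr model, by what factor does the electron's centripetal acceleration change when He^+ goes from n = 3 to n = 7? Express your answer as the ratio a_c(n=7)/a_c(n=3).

a_c ∝ Z^3 · n^-4; with Z fixed, a_c ∝ n^-4.
a_c(n=7)/a_c(n=3) = (7/3)^-4 = 81/2401

81/2401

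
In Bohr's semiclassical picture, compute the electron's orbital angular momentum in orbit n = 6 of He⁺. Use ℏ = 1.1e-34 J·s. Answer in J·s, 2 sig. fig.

6.6e-34 J·s

L_n = nℏ = 6 × 1.1e-34 = 6.6e-34 J·s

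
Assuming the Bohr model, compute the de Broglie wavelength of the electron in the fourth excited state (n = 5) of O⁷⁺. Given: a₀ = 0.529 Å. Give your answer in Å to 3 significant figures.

The Bohr quantisation condition is nλ = 2πr_n.
r_n = n²a₀/Z = 1.65 Å
λ = 2πr_n/n = 2π·1.65/5 = 2.08 Å

2.08 Å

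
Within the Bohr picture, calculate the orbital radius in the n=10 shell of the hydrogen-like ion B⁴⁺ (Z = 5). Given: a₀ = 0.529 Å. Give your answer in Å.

10.6 Å

r_n = n²a₀/Z = 10² × 0.529 / 5
    = 100 × 0.529 / 5 = 10.6 Å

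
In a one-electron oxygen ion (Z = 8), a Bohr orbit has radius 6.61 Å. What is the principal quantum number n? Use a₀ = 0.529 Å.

r_n = n²a₀/Z ⇒ n² = rZ/a₀ = 6.61 × 8 / 0.529 ≈ 99.96
n = 10

10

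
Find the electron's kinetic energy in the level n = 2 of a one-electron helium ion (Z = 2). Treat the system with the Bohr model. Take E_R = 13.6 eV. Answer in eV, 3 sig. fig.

13.6 eV

For a Coulomb orbit the virial theorem gives K = −E_n.
E_n = −E_R·Z²/n², so K = E_R·Z²/n² = 13.6 × 2²/2² = 13.6 eV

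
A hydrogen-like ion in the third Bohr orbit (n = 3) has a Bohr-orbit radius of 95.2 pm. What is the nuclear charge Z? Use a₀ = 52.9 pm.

5

r_n = n²a₀/Z ⇒ Z = n²a₀/r = 3² × 52.9 / 95.2 ≈ 5.00
Z = 5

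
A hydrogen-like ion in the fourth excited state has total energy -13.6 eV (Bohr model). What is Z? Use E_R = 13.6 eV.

E_n = −E_R Z²/n² ⇒ Z² = −E_n n²/E_R = 13.6 × 5² / 13.6 ≈ 25.00
Z = 5

5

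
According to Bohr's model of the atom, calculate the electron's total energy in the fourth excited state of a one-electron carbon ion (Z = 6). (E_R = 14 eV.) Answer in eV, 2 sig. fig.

E_n = −E_R·Z²/n² = −14 × 6²/5² = -20 eV

-20 eV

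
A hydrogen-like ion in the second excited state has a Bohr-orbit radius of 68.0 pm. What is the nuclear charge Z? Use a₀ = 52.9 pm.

r_n = n²a₀/Z ⇒ Z = n²a₀/r = 3² × 52.9 / 68.0 ≈ 7.00
Z = 7

7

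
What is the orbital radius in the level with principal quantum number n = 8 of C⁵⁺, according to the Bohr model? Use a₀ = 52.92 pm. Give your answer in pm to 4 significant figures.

r_n = n²a₀/Z = 8² × 52.92 / 6
    = 64 × 52.92 / 6 = 564.5 pm

564.5 pm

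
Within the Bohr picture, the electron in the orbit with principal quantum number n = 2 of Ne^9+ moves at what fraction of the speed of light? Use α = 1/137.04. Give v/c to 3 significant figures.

v_n = Zαc/n, so v/c = Zα/n = 10 × 0.00730 / 2 = 0.0365

0.0365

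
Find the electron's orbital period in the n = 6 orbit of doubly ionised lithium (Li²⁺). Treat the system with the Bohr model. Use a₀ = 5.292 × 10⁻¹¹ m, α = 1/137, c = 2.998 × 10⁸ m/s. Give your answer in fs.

r = n²a₀/Z = 6²·5.292 × 10⁻¹¹/3 = 6.350 × 10⁻¹⁰ m
v = Zαc/n = 3·0.007299·2.998 × 10⁸/6 = 1.094 × 10⁶ m/s
T = 2πr/v = 3.647 × 10⁻¹⁵ s = 3.647 fs

3.647 fs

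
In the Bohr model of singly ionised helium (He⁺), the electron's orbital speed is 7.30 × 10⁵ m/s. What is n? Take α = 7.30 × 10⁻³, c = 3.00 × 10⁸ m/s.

6

v_n = Zαc/n ⇒ n = Zαc/v = 2 × 0.00730 × 3.00 × 10⁸ / 7.30 × 10⁵ ≈ 6.00
n = 6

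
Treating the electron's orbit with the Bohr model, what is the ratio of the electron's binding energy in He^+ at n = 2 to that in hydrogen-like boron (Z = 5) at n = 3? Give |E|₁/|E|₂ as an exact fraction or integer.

|E| ∝ Z^2 · n^-2
|E|₁/|E|₂ = (2/5)^2 · (2/3)^-2 = 9/25

9/25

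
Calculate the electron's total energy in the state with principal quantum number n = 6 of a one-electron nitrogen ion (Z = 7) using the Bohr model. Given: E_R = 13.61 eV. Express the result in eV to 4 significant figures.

-18.52 eV

E_n = −E_R·Z²/n² = −13.61 × 7²/6² = -18.52 eV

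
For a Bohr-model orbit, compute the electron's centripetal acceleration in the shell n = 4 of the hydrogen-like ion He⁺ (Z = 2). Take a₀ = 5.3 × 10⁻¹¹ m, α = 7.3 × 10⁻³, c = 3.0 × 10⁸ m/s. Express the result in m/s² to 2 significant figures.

2.8 × 10²¹ m/s²

r = n²a₀/Z = 4.2 × 10⁻¹⁰ m, v = Zαc/n = 1.1 × 10⁶ m/s
a = v²/r = (1.1 × 10⁶)² / 4.2 × 10⁻¹⁰ = 2.8 × 10²¹ m/s²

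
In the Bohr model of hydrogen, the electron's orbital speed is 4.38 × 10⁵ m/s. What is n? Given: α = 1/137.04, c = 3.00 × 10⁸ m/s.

v_n = Zαc/n ⇒ n = Zαc/v = 1 × 0.00730 × 3.00 × 10⁸ / 4.38 × 10⁵ ≈ 5.00
n = 5

5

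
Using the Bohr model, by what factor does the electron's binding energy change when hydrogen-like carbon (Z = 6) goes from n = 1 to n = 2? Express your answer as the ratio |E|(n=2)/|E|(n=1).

|E| ∝ Z^2 · n^-2; with Z fixed, |E| ∝ n^-2.
|E|(n=2)/|E|(n=1) = (2/1)^-2 = 1/4

1/4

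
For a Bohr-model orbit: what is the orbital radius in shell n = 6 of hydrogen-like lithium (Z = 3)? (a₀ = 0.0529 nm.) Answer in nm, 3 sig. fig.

0.635 nm

r_n = n²a₀/Z = 6² × 0.0529 / 3
    = 36 × 0.0529 / 3 = 0.635 nm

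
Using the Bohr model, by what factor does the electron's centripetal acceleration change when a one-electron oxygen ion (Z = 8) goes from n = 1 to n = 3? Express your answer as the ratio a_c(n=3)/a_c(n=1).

1/81

a_c ∝ Z^3 · n^-4; with Z fixed, a_c ∝ n^-4.
a_c(n=3)/a_c(n=1) = (3/1)^-4 = 1/81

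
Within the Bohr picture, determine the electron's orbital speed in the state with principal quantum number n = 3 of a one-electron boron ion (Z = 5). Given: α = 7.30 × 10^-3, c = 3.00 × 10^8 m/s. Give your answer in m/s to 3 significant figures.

v_n = Zαc/n = 5 × 0.00730 × 3.00 × 10^8 / 3
    = 3.65 × 10^6 m/s

3.65 × 10^6 m/s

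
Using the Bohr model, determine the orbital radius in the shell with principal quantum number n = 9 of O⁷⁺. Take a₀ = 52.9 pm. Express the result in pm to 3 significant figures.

536 pm

r_n = n²a₀/Z = 9² × 52.9 / 8
    = 81 × 52.9 / 8 = 536 pm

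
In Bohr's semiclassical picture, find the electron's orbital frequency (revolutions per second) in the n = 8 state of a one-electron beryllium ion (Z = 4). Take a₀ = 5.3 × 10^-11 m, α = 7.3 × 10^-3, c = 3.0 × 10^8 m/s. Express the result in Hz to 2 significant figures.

r = n²a₀/Z = 8.5 × 10^-10 m, v = Zαc/n = 1.1 × 10^6 m/s
f = v/(2πr) = 2.1 × 10^14 Hz

2.1 × 10^14 Hz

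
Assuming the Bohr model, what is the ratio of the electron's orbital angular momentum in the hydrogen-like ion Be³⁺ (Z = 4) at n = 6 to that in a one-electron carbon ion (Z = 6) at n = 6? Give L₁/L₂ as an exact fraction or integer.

1

L = nℏ is independent of Z.
L₁/L₂ = n₁/n₂ = 6/6 = 1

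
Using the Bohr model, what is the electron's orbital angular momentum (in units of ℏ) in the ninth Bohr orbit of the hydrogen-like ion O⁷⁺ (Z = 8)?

9

L_n = nℏ, so L/ℏ = n = 9.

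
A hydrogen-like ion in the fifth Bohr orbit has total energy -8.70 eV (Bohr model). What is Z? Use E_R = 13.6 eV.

4

E_n = −E_R Z²/n² ⇒ Z² = −E_n n²/E_R = 8.70 × 5² / 13.6 ≈ 15.99
Z = 4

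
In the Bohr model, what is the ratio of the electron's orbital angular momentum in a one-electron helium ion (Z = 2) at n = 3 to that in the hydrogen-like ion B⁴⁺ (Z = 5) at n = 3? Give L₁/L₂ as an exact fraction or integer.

L = nℏ is independent of Z.
L₁/L₂ = n₁/n₂ = 3/3 = 1

1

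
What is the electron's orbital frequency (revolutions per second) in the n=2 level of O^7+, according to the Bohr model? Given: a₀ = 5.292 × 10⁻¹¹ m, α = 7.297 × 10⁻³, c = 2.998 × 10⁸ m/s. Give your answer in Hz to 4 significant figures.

5.263 × 10¹⁶ Hz

r = n²a₀/Z = 2.646 × 10⁻¹¹ m, v = Zαc/n = 8.751 × 10⁶ m/s
f = v/(2πr) = 5.263 × 10¹⁶ Hz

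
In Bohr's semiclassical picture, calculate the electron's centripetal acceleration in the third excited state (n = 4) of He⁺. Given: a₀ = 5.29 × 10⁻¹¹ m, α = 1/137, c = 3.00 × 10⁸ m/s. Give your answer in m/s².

2.83 × 10²¹ m/s²

r = n²a₀/Z = 4.23 × 10⁻¹⁰ m, v = Zαc/n = 1.09 × 10⁶ m/s
a = v²/r = (1.09 × 10⁶)² / 4.23 × 10⁻¹⁰ = 2.83 × 10²¹ m/s²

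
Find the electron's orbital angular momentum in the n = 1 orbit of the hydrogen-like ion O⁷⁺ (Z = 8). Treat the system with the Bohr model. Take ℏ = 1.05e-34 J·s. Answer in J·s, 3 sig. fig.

1.05e-34 J·s

L_n = nℏ = 1 × 1.05e-34 = 1.05e-34 J·s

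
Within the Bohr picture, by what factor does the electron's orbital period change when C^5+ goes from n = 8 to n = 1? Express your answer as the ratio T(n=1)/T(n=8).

1/512

T ∝ Z^-2 · n^3; with Z fixed, T ∝ n^3.
T(n=1)/T(n=8) = (1/8)^3 = 1/512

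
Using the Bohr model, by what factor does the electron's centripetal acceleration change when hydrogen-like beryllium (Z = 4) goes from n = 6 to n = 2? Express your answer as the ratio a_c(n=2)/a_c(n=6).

81

a_c ∝ Z^3 · n^-4; with Z fixed, a_c ∝ n^-4.
a_c(n=2)/a_c(n=6) = (2/6)^-4 = 81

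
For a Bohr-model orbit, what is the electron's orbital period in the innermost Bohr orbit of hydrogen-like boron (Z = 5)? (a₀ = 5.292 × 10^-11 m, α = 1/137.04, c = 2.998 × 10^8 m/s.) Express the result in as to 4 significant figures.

r = n²a₀/Z = 1²·5.292 × 10^-11/5 = 1.058 × 10^-11 m
v = Zαc/n = 5·0.007297·2.998 × 10^8/1 = 1.094 × 10^7 m/s
T = 2πr/v = 6.080 × 10^-18 s = 6.080 as

6.080 as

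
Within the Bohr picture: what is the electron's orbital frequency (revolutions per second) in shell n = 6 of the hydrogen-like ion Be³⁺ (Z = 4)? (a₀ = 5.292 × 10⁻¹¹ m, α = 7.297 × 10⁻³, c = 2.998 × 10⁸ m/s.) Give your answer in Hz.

r = n²a₀/Z = 4.763 × 10⁻¹⁰ m, v = Zαc/n = 1.458 × 10⁶ m/s
f = v/(2πr) = 4.874 × 10¹⁴ Hz

4.874 × 10¹⁴ Hz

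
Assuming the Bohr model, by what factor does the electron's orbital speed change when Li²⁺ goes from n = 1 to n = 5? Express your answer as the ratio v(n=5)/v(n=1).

v ∝ Z^1 · n^-1; with Z fixed, v ∝ n^-1.
v(n=5)/v(n=1) = (5/1)^-1 = 1/5

1/5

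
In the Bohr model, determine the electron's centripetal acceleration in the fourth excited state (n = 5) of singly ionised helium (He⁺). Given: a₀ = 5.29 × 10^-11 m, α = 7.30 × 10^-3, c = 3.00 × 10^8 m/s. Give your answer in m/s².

1.16 × 10^21 m/s²

r = n²a₀/Z = 6.61 × 10^-10 m, v = Zαc/n = 8.76 × 10^5 m/s
a = v²/r = (8.76 × 10^5)² / 6.61 × 10^-10 = 1.16 × 10^21 m/s²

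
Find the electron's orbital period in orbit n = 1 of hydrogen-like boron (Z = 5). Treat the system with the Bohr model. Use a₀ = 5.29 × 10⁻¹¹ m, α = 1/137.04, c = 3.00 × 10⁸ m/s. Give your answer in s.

6.07 × 10⁻¹⁸ s

r = n²a₀/Z = 1²·5.29 × 10⁻¹¹/5 = 1.06 × 10⁻¹¹ m
v = Zαc/n = 5·0.00730·3.00 × 10⁸/1 = 1.09 × 10⁷ m/s
T = 2πr/v = 6.07 × 10⁻¹⁸ s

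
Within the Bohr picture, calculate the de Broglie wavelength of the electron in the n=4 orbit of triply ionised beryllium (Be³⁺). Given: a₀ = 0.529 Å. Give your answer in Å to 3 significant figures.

The Bohr quantisation condition is nλ = 2πr_n.
r_n = n²a₀/Z = 2.12 Å
λ = 2πr_n/n = 2π·2.12/4 = 3.32 Å

3.32 Å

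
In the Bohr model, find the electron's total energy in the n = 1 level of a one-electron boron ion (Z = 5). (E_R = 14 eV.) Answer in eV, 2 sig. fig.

E_n = −E_R·Z²/n² = −14 × 5²/1² = -350 eV

-350 eV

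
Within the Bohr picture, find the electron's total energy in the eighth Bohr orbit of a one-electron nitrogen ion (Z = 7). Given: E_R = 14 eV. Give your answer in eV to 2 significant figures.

-11 eV

E_n = −E_R·Z²/n² = −14 × 7²/8² = -11 eV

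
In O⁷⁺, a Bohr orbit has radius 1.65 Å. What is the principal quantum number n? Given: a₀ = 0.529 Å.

r_n = n²a₀/Z ⇒ n² = rZ/a₀ = 1.65 × 8 / 0.529 ≈ 24.95
n = 5

5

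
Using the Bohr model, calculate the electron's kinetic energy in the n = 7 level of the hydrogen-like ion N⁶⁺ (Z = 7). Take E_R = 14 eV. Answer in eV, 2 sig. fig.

14 eV

For a Coulomb orbit the virial theorem gives K = −E_n.
E_n = −E_R·Z²/n², so K = E_R·Z²/n² = 14 × 7²/7² = 14 eV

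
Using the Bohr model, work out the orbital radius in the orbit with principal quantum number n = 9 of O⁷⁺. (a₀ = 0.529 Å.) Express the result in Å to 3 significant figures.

5.36 Å

r_n = n²a₀/Z = 9² × 0.529 / 8
    = 81 × 0.529 / 8 = 5.36 Å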